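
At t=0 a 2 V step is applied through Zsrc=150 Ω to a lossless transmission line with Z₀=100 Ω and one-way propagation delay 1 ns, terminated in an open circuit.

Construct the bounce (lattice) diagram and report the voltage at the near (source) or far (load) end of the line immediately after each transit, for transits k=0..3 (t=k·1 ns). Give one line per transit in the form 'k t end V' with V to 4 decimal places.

Γ_L=1.000000, Γ_S=0.200000; launch V₁=2·100/250=0.800000
k=0 src: V=0.8000
k=1 load: inc=0.800000, refl=0.800000·1.000000=0.8000; V=0.000000+0.800000+0.800000=1.6000
k=2 src: inc=0.800000, refl=0.800000·0.200000=0.1600; V=0.800000+0.800000+0.160000=1.7600
k=3 load: inc=0.160000, refl=0.160000·1.000000=0.1600; V=1.600000+0.160000+0.160000=1.9200

0 0 source 0.8000
1 1 load 1.6000
2 2 source 1.7600
3 3 load 1.9200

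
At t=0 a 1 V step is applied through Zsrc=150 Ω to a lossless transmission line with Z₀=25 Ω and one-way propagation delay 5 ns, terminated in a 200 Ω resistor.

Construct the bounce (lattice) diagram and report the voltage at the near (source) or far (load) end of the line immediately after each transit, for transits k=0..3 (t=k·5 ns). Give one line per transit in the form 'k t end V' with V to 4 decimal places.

0 0 source 0.1429
1 5 load 0.2540
2 10 source 0.3333
3 15 load 0.3951

Γ_L=0.777778, Γ_S=0.714286; launch V₁=1·25/175=0.142857
k=0 src: V=0.1429
k=1 load: inc=0.142857, refl=0.142857·0.777778=0.1111; V=0.000000+0.142857+0.111111=0.2540
k=2 src: inc=0.111111, refl=0.111111·0.714286=0.0794; V=0.142857+0.111111+0.079365=0.3333
k=3 load: inc=0.079365, refl=0.079365·0.777778=0.0617; V=0.253968+0.079365+0.061728=0.3951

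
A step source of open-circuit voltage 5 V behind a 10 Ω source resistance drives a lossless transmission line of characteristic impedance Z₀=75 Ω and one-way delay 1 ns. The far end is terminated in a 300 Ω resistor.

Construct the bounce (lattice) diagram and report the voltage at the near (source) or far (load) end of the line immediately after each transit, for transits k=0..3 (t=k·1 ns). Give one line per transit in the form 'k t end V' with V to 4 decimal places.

0 0 source 4.4118
1 1 load 7.0588
2 2 source 5.0346
3 3 load 3.8201

Γ_L=0.600000, Γ_S=-0.764706; launch V₁=5·75/85=4.411765
k=0 src: V=4.4118
k=1 load: inc=4.411765, refl=4.411765·0.600000=2.6471; V=0.000000+4.411765+2.647059=7.0588
k=2 src: inc=2.647059, refl=2.647059·-0.764706=-2.0242; V=4.411765+2.647059+-2.024221=5.0346
k=3 load: inc=-2.024221, refl=-2.024221·0.600000=-1.2145; V=7.058824+-2.024221+-1.214533=3.8201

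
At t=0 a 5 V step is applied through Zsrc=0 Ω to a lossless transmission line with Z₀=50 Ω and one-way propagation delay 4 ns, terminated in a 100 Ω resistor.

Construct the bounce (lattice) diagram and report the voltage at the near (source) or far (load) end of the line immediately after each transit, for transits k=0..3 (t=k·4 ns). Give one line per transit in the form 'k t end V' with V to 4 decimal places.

Γ_L=0.333333, Γ_S=-1.000000; launch V₁=5·50/50=5.000000
k=0 src: V=5.0000
k=1 load: inc=5.000000, refl=5.000000·0.333333=1.6667; V=0.000000+5.000000+1.666667=6.6667
k=2 src: inc=1.666667, refl=1.666667·-1.000000=-1.6667; V=5.000000+1.666667+-1.666667=5.0000
k=3 load: inc=-1.666667, refl=-1.666667·0.333333=-0.5556; V=6.666667+-1.666667+-0.555556=4.4444

0 0 source 5.0000
1 4 load 6.6667
2 8 source 5.0000
3 12 load 4.4444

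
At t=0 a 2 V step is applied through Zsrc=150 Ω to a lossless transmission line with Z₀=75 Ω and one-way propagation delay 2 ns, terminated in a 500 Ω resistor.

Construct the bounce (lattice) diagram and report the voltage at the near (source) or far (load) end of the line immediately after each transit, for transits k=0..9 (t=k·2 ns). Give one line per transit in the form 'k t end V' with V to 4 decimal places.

0 0 source 0.6667
1 2 load 1.1594
2 4 source 1.3237
3 6 load 1.4451
4 8 source 1.4855
5 10 load 1.5155
6 12 source 1.5254
7 14 load 1.5328
8 16 source 1.5352
9 18 load 1.5371

Γ_L=0.739130, Γ_S=0.333333; launch V₁=2·75/225=0.666667
k=0 src: V=0.6667
k=1 load: inc=0.666667, refl=0.666667·0.739130=0.4928; V=0.000000+0.666667+0.492754=1.1594
k=2 src: inc=0.492754, refl=0.492754·0.333333=0.1643; V=0.666667+0.492754+0.164251=1.3237
k=3 load: inc=0.164251, refl=0.164251·0.739130=0.1214; V=1.159420+0.164251+0.121403=1.4451
k=4 src: inc=0.121403, refl=0.121403·0.333333=0.0405; V=1.323671+0.121403+0.040468=1.4855
k=5 load: inc=0.040468, refl=0.040468·0.739130=0.0299; V=1.445075+0.040468+0.029911=1.5155
k=6 src: inc=0.029911, refl=0.029911·0.333333=0.0100; V=1.485542+0.029911+0.009970=1.5254
k=7 load: inc=0.009970, refl=0.009970·0.739130=0.0074; V=1.515453+0.009970+0.007369=1.5328
k=8 src: inc=0.007369, refl=0.007369·0.333333=0.0025; V=1.525423+0.007369+0.002456=1.5352
k=9 load: inc=0.002456, refl=0.002456·0.739130=0.0018; V=1.532793+0.002456+0.001816=1.5371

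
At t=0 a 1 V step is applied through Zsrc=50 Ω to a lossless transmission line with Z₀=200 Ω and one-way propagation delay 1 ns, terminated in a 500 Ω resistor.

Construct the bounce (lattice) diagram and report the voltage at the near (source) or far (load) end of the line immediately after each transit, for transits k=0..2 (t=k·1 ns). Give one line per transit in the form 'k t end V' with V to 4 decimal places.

Γ_L=0.428571, Γ_S=-0.600000; launch V₁=1·200/250=0.800000
k=0 src: V=0.8000
k=1 load: inc=0.800000, refl=0.800000·0.428571=0.3429; V=0.000000+0.800000+0.342857=1.1429
k=2 src: inc=0.342857, refl=0.342857·-0.600000=-0.2057; V=0.800000+0.342857+-0.205714=0.9371

0 0 source 0.8000
1 1 load 1.1429
2 2 source 0.9371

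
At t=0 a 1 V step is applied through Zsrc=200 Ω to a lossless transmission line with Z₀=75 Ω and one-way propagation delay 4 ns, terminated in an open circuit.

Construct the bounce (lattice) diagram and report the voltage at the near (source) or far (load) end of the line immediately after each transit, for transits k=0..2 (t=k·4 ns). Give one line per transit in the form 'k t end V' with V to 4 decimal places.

0 0 source 0.2727
1 4 load 0.5455
2 8 source 0.6694

Γ_L=1.000000, Γ_S=0.454545; launch V₁=1·75/275=0.272727
k=0 src: V=0.2727
k=1 load: inc=0.272727, refl=0.272727·1.000000=0.2727; V=0.000000+0.272727+0.272727=0.5455
k=2 src: inc=0.272727, refl=0.272727·0.454545=0.1240; V=0.272727+0.272727+0.123967=0.6694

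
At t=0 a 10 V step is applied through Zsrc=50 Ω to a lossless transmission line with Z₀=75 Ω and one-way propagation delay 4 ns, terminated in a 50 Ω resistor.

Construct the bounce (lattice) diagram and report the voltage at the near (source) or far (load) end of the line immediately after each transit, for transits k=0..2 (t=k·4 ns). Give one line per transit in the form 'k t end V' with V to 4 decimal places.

Γ_L=-0.200000, Γ_S=-0.200000; launch V₁=10·75/125=6.000000
k=0 src: V=6.0000
k=1 load: inc=6.000000, refl=6.000000·-0.200000=-1.2000; V=0.000000+6.000000+-1.200000=4.8000
k=2 src: inc=-1.200000, refl=-1.200000·-0.200000=0.2400; V=6.000000+-1.200000+0.240000=5.0400

0 0 source 6.0000
1 4 load 4.8000
2 8 source 5.0400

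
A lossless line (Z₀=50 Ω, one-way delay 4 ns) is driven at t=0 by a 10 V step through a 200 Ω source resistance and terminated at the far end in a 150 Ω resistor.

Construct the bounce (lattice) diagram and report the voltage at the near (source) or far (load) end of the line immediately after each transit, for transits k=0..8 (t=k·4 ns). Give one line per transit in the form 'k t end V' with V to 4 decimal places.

Γ_L=0.500000, Γ_S=0.600000; launch V₁=10·50/250=2.000000
k=0 src: V=2.0000
k=1 load: inc=2.000000, refl=2.000000·0.500000=1.0000; V=0.000000+2.000000+1.000000=3.0000
k=2 src: inc=1.000000, refl=1.000000·0.600000=0.6000; V=2.000000+1.000000+0.600000=3.6000
k=3 load: inc=0.600000, refl=0.600000·0.500000=0.3000; V=3.000000+0.600000+0.300000=3.9000
k=4 src: inc=0.300000, refl=0.300000·0.600000=0.1800; V=3.600000+0.300000+0.180000=4.0800
k=5 load: inc=0.180000, refl=0.180000·0.500000=0.0900; V=3.900000+0.180000+0.090000=4.1700
k=6 src: inc=0.090000, refl=0.090000·0.600000=0.0540; V=4.080000+0.090000+0.054000=4.2240
k=7 load: inc=0.054000, refl=0.054000·0.500000=0.0270; V=4.170000+0.054000+0.027000=4.2510
k=8 src: inc=0.027000, refl=0.027000·0.600000=0.0162; V=4.224000+0.027000+0.016200=4.2672

0 0 source 2.0000
1 4 load 3.0000
2 8 source 3.6000
3 12 load 3.9000
4 16 source 4.0800
5 20 load 4.1700
6 24 source 4.2240
7 28 load 4.2510
8 32 source 4.2672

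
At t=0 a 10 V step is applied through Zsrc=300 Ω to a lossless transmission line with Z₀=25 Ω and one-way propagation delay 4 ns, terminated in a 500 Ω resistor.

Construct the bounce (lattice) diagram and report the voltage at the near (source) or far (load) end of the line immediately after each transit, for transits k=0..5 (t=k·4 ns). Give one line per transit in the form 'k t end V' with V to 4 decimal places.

0 0 source 0.7692
1 4 load 1.4652
2 8 source 2.0541
3 12 load 2.5869
4 16 source 3.0378
5 20 load 3.4457

Γ_L=0.904762, Γ_S=0.846154; launch V₁=10·25/325=0.769231
k=0 src: V=0.7692
k=1 load: inc=0.769231, refl=0.769231·0.904762=0.6960; V=0.000000+0.769231+0.695971=1.4652
k=2 src: inc=0.695971, refl=0.695971·0.846154=0.5889; V=0.769231+0.695971+0.588898=2.0541
k=3 load: inc=0.588898, refl=0.588898·0.904762=0.5328; V=1.465201+0.588898+0.532813=2.5869
k=4 src: inc=0.532813, refl=0.532813·0.846154=0.4508; V=2.054100+0.532813+0.450842=3.0378
k=5 load: inc=0.450842, refl=0.450842·0.904762=0.4079; V=2.586912+0.450842+0.407904=3.4457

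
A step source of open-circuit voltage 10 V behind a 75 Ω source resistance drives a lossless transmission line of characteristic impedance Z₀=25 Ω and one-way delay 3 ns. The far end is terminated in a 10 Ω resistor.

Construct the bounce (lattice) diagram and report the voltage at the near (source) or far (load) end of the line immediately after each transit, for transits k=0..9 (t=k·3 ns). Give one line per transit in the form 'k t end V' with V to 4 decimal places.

0 0 source 2.5000
1 3 load 1.4286
2 6 source 0.8929
3 9 load 1.1224
4 12 source 1.2372
5 15 load 1.1880
6 18 source 1.1634
7 21 load 1.1740
8 24 source 1.1793
9 27 load 1.1770

Γ_L=-0.428571, Γ_S=0.500000; launch V₁=10·25/100=2.500000
k=0 src: V=2.5000
k=1 load: inc=2.500000, refl=2.500000·-0.428571=-1.0714; V=0.000000+2.500000+-1.071429=1.4286
k=2 src: inc=-1.071429, refl=-1.071429·0.500000=-0.5357; V=2.500000+-1.071429+-0.535714=0.8929
k=3 load: inc=-0.535714, refl=-0.535714·-0.428571=0.2296; V=1.428571+-0.535714+0.229592=1.1224
k=4 src: inc=0.229592, refl=0.229592·0.500000=0.1148; V=0.892857+0.229592+0.114796=1.2372
k=5 load: inc=0.114796, refl=0.114796·-0.428571=-0.0492; V=1.122449+0.114796+-0.049198=1.1880
k=6 src: inc=-0.049198, refl=-0.049198·0.500000=-0.0246; V=1.237245+-0.049198+-0.024599=1.1634
k=7 load: inc=-0.024599, refl=-0.024599·-0.428571=0.0105; V=1.188047+-0.024599+0.010542=1.1740
k=8 src: inc=0.010542, refl=0.010542·0.500000=0.0053; V=1.163448+0.010542+0.005271=1.1793
k=9 load: inc=0.005271, refl=0.005271·-0.428571=-0.0023; V=1.173990+0.005271+-0.002259=1.1770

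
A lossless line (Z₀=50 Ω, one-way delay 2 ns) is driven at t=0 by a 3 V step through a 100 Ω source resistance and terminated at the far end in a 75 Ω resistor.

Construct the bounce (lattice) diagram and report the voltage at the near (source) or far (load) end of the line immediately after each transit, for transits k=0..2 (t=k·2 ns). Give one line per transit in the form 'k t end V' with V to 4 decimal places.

0 0 source 1.0000
1 2 load 1.2000
2 4 source 1.2667

Γ_L=0.200000, Γ_S=0.333333; launch V₁=3·50/150=1.000000
k=0 src: V=1.0000
k=1 load: inc=1.000000, refl=1.000000·0.200000=0.2000; V=0.000000+1.000000+0.200000=1.2000
k=2 src: inc=0.200000, refl=0.200000·0.333333=0.0667; V=1.000000+0.200000+0.066667=1.2667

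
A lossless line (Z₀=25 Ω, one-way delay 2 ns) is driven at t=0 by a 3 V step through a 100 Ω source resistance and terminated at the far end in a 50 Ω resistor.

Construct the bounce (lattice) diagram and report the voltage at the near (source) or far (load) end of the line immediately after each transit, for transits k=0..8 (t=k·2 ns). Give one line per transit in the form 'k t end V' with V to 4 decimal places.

Γ_L=0.333333, Γ_S=0.600000; launch V₁=3·25/125=0.600000
k=0 src: V=0.6000
k=1 load: inc=0.600000, refl=0.600000·0.333333=0.2000; V=0.000000+0.600000+0.200000=0.8000
k=2 src: inc=0.200000, refl=0.200000·0.600000=0.1200; V=0.600000+0.200000+0.120000=0.9200
k=3 load: inc=0.120000, refl=0.120000·0.333333=0.0400; V=0.800000+0.120000+0.040000=0.9600
k=4 src: inc=0.040000, refl=0.040000·0.600000=0.0240; V=0.920000+0.040000+0.024000=0.9840
k=5 load: inc=0.024000, refl=0.024000·0.333333=0.0080; V=0.960000+0.024000+0.008000=0.9920
k=6 src: inc=0.008000, refl=0.008000·0.600000=0.0048; V=0.984000+0.008000+0.004800=0.9968
k=7 load: inc=0.004800, refl=0.004800·0.333333=0.0016; V=0.992000+0.004800+0.001600=0.9984
k=8 src: inc=0.001600, refl=0.001600·0.600000=0.0010; V=0.996800+0.001600+0.000960=0.9994

0 0 source 0.6000
1 2 load 0.8000
2 4 source 0.9200
3 6 load 0.9600
4 8 source 0.9840
5 10 load 0.9920
6 12 source 0.9968
7 14 load 0.9984
8 16 source 0.9994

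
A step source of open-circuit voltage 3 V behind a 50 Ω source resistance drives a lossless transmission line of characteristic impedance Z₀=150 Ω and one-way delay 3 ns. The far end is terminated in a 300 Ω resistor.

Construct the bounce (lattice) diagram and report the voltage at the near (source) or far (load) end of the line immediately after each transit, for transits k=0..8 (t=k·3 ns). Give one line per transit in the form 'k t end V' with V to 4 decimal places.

0 0 source 2.2500
1 3 load 3.0000
2 6 source 2.6250
3 9 load 2.5000
4 12 source 2.5625
5 15 load 2.5833
6 18 source 2.5729
7 21 load 2.5694
8 24 source 2.5712

Γ_L=0.333333, Γ_S=-0.500000; launch V₁=3·150/200=2.250000
k=0 src: V=2.2500
k=1 load: inc=2.250000, refl=2.250000·0.333333=0.7500; V=0.000000+2.250000+0.750000=3.0000
k=2 src: inc=0.750000, refl=0.750000·-0.500000=-0.3750; V=2.250000+0.750000+-0.375000=2.6250
k=3 load: inc=-0.375000, refl=-0.375000·0.333333=-0.1250; V=3.000000+-0.375000+-0.125000=2.5000
k=4 src: inc=-0.125000, refl=-0.125000·-0.500000=0.0625; V=2.625000+-0.125000+0.062500=2.5625
k=5 load: inc=0.062500, refl=0.062500·0.333333=0.0208; V=2.500000+0.062500+0.020833=2.5833
k=6 src: inc=0.020833, refl=0.020833·-0.500000=-0.0104; V=2.562500+0.020833+-0.010417=2.5729
k=7 load: inc=-0.010417, refl=-0.010417·0.333333=-0.0035; V=2.583333+-0.010417+-0.003472=2.5694
k=8 src: inc=-0.003472, refl=-0.003472·-0.500000=0.0017; V=2.572917+-0.003472+0.001736=2.5712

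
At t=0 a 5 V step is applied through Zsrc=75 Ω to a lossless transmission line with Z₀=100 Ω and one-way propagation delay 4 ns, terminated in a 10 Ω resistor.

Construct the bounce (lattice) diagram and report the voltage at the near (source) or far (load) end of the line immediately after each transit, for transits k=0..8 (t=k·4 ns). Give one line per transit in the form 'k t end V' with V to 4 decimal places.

Γ_L=-0.818182, Γ_S=-0.142857; launch V₁=5·100/175=2.857143
k=0 src: V=2.8571
k=1 load: inc=2.857143, refl=2.857143·-0.818182=-2.3377; V=0.000000+2.857143+-2.337662=0.5195
k=2 src: inc=-2.337662, refl=-2.337662·-0.142857=0.3340; V=2.857143+-2.337662+0.333952=0.8534
k=3 load: inc=0.333952, refl=0.333952·-0.818182=-0.2732; V=0.519481+0.333952+-0.273233=0.5802
k=4 src: inc=-0.273233, refl=-0.273233·-0.142857=0.0390; V=0.853432+-0.273233+0.039033=0.6192
k=5 load: inc=0.039033, refl=0.039033·-0.818182=-0.0319; V=0.580199+0.039033+-0.031936=0.5873
k=6 src: inc=-0.031936, refl=-0.031936·-0.142857=0.0046; V=0.619232+-0.031936+0.004562=0.5919
k=7 load: inc=0.004562, refl=0.004562·-0.818182=-0.0037; V=0.587296+0.004562+-0.003733=0.5881
k=8 src: inc=-0.003733, refl=-0.003733·-0.142857=0.0005; V=0.591858+-0.003733+0.000533=0.5887

0 0 source 2.8571
1 4 load 0.5195
2 8 source 0.8534
3 12 load 0.5802
4 16 source 0.6192
5 20 load 0.5873
6 24 source 0.5919
7 28 load 0.5881
8 32 source 0.5887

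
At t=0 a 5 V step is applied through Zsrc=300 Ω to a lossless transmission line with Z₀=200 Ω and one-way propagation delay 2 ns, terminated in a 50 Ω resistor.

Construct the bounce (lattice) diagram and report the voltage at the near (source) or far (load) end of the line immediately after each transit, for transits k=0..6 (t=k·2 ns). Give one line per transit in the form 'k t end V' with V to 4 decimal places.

0 0 source 2.0000
1 2 load 0.8000
2 4 source 0.5600
3 6 load 0.7040
4 8 source 0.7328
5 10 load 0.7155
6 12 source 0.7121

Γ_L=-0.600000, Γ_S=0.200000; launch V₁=5·200/500=2.000000
k=0 src: V=2.0000
k=1 load: inc=2.000000, refl=2.000000·-0.600000=-1.2000; V=0.000000+2.000000+-1.200000=0.8000
k=2 src: inc=-1.200000, refl=-1.200000·0.200000=-0.2400; V=2.000000+-1.200000+-0.240000=0.5600
k=3 load: inc=-0.240000, refl=-0.240000·-0.600000=0.1440; V=0.800000+-0.240000+0.144000=0.7040
k=4 src: inc=0.144000, refl=0.144000·0.200000=0.0288; V=0.560000+0.144000+0.028800=0.7328
k=5 load: inc=0.028800, refl=0.028800·-0.600000=-0.0173; V=0.704000+0.028800+-0.017280=0.7155
k=6 src: inc=-0.017280, refl=-0.017280·0.200000=-0.0035; V=0.732800+-0.017280+-0.003456=0.7121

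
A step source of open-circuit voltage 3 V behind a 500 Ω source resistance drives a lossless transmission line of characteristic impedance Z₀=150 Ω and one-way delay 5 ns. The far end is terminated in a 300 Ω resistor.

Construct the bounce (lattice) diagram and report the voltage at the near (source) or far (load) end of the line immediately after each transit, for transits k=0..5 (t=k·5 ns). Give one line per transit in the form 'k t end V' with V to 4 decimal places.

0 0 source 0.6923
1 5 load 0.9231
2 10 source 1.0473
3 15 load 1.0888
4 20 source 1.1111
5 25 load 1.1185

Γ_L=0.333333, Γ_S=0.538462; launch V₁=3·150/650=0.692308
k=0 src: V=0.6923
k=1 load: inc=0.692308, refl=0.692308·0.333333=0.2308; V=0.000000+0.692308+0.230769=0.9231
k=2 src: inc=0.230769, refl=0.230769·0.538462=0.1243; V=0.692308+0.230769+0.124260=1.0473
k=3 load: inc=0.124260, refl=0.124260·0.333333=0.0414; V=0.923077+0.124260+0.041420=1.0888
k=4 src: inc=0.041420, refl=0.041420·0.538462=0.0223; V=1.047337+0.041420+0.022303=1.1111
k=5 load: inc=0.022303, refl=0.022303·0.333333=0.0074; V=1.088757+0.022303+0.007434=1.1185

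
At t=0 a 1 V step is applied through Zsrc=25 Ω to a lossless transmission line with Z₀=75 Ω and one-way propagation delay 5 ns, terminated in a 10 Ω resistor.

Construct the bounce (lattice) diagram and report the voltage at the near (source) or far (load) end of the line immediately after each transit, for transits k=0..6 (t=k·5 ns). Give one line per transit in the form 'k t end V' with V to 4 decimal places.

Γ_L=-0.764706, Γ_S=-0.500000; launch V₁=1·75/100=0.750000
k=0 src: V=0.7500
k=1 load: inc=0.750000, refl=0.750000·-0.764706=-0.5735; V=0.000000+0.750000+-0.573529=0.1765
k=2 src: inc=-0.573529, refl=-0.573529·-0.500000=0.2868; V=0.750000+-0.573529+0.286765=0.4632
k=3 load: inc=0.286765, refl=0.286765·-0.764706=-0.2193; V=0.176471+0.286765+-0.219291=0.2439
k=4 src: inc=-0.219291, refl=-0.219291·-0.500000=0.1096; V=0.463235+-0.219291+0.109645=0.3536
k=5 load: inc=0.109645, refl=0.109645·-0.764706=-0.0838; V=0.243945+0.109645+-0.083846=0.2697
k=6 src: inc=-0.083846, refl=-0.083846·-0.500000=0.0419; V=0.353590+-0.083846+0.041923=0.3117

0 0 source 0.7500
1 5 load 0.1765
2 10 source 0.4632
3 15 load 0.2439
4 20 source 0.3536
5 25 load 0.2697
6 30 source 0.3117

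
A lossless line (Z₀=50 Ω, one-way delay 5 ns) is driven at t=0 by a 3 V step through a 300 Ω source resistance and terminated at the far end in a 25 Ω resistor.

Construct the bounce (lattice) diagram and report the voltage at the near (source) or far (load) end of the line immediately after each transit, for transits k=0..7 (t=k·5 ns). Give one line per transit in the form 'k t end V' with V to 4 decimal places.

0 0 source 0.4286
1 5 load 0.2857
2 10 source 0.1837
3 15 load 0.2177
4 20 source 0.2420
5 25 load 0.2339
6 30 source 0.2281
7 35 load 0.2300

Γ_L=-0.333333, Γ_S=0.714286; launch V₁=3·50/350=0.428571
k=0 src: V=0.4286
k=1 load: inc=0.428571, refl=0.428571·-0.333333=-0.1429; V=0.000000+0.428571+-0.142857=0.2857
k=2 src: inc=-0.142857, refl=-0.142857·0.714286=-0.1020; V=0.428571+-0.142857+-0.102041=0.1837
k=3 load: inc=-0.102041, refl=-0.102041·-0.333333=0.0340; V=0.285714+-0.102041+0.034014=0.2177
k=4 src: inc=0.034014, refl=0.034014·0.714286=0.0243; V=0.183673+0.034014+0.024295=0.2420
k=5 load: inc=0.024295, refl=0.024295·-0.333333=-0.0081; V=0.217687+0.024295+-0.008098=0.2339
k=6 src: inc=-0.008098, refl=-0.008098·0.714286=-0.0058; V=0.241983+-0.008098+-0.005785=0.2281
k=7 load: inc=-0.005785, refl=-0.005785·-0.333333=0.0019; V=0.233884+-0.005785+0.001928=0.2300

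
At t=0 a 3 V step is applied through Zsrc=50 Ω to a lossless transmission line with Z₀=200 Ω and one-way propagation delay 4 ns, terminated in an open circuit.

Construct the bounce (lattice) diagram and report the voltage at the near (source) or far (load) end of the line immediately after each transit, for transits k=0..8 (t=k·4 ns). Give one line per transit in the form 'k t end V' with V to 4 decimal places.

Γ_L=1.000000, Γ_S=-0.600000; launch V₁=3·200/250=2.400000
k=0 src: V=2.4000
k=1 load: inc=2.400000, refl=2.400000·1.000000=2.4000; V=0.000000+2.400000+2.400000=4.8000
k=2 src: inc=2.400000, refl=2.400000·-0.600000=-1.4400; V=2.400000+2.400000+-1.440000=3.3600
k=3 load: inc=-1.440000, refl=-1.440000·1.000000=-1.4400; V=4.800000+-1.440000+-1.440000=1.9200
k=4 src: inc=-1.440000, refl=-1.440000·-0.600000=0.8640; V=3.360000+-1.440000+0.864000=2.7840
k=5 load: inc=0.864000, refl=0.864000·1.000000=0.8640; V=1.920000+0.864000+0.864000=3.6480
k=6 src: inc=0.864000, refl=0.864000·-0.600000=-0.5184; V=2.784000+0.864000+-0.518400=3.1296
k=7 load: inc=-0.518400, refl=-0.518400·1.000000=-0.5184; V=3.648000+-0.518400+-0.518400=2.6112
k=8 src: inc=-0.518400, refl=-0.518400·-0.600000=0.3110; V=3.129600+-0.518400+0.311040=2.9222

0 0 source 2.4000
1 4 load 4.8000
2 8 source 3.3600
3 12 load 1.9200
4 16 source 2.7840
5 20 load 3.6480
6 24 source 3.1296
7 28 load 2.6112
8 32 source 2.9222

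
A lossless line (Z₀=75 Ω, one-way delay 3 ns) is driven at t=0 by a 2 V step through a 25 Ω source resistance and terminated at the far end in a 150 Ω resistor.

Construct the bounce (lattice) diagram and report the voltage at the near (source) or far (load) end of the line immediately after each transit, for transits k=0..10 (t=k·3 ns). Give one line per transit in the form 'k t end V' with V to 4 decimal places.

0 0 source 1.5000
1 3 load 2.0000
2 6 source 1.7500
3 9 load 1.6667
4 12 source 1.7083
5 15 load 1.7222
6 18 source 1.7153
7 21 load 1.7130
8 24 source 1.7141
9 27 load 1.7145
10 30 source 1.7143

Γ_L=0.333333, Γ_S=-0.500000; launch V₁=2·75/100=1.500000
k=0 src: V=1.5000
k=1 load: inc=1.500000, refl=1.500000·0.333333=0.5000; V=0.000000+1.500000+0.500000=2.0000
k=2 src: inc=0.500000, refl=0.500000·-0.500000=-0.2500; V=1.500000+0.500000+-0.250000=1.7500
k=3 load: inc=-0.250000, refl=-0.250000·0.333333=-0.0833; V=2.000000+-0.250000+-0.083333=1.6667
k=4 src: inc=-0.083333, refl=-0.083333·-0.500000=0.0417; V=1.750000+-0.083333+0.041667=1.7083
k=5 load: inc=0.041667, refl=0.041667·0.333333=0.0139; V=1.666667+0.041667+0.013889=1.7222
k=6 src: inc=0.013889, refl=0.013889·-0.500000=-0.0069; V=1.708333+0.013889+-0.006944=1.7153
k=7 load: inc=-0.006944, refl=-0.006944·0.333333=-0.0023; V=1.722222+-0.006944+-0.002315=1.7130
k=8 src: inc=-0.002315, refl=-0.002315·-0.500000=0.0012; V=1.715278+-0.002315+0.001157=1.7141
k=9 load: inc=0.001157, refl=0.001157·0.333333=0.0004; V=1.712963+0.001157+0.000386=1.7145
k=10 src: inc=0.000386, refl=0.000386·-0.500000=-0.0002; V=1.714120+0.000386+-0.000193=1.7143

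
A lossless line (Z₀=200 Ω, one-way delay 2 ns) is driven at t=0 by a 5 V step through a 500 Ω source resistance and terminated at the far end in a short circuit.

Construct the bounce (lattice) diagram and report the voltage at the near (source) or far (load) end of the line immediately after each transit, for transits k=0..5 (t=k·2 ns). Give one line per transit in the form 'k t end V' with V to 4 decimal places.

0 0 source 1.4286
1 2 load 0.0000
2 4 source -0.6122
3 6 load 0.0000
4 8 source 0.2624
5 10 load 0.0000

Γ_L=-1.000000, Γ_S=0.428571; launch V₁=5·200/700=1.428571
k=0 src: V=1.4286
k=1 load: inc=1.428571, refl=1.428571·-1.000000=-1.4286; V=0.000000+1.428571+-1.428571=0.0000
k=2 src: inc=-1.428571, refl=-1.428571·0.428571=-0.6122; V=1.428571+-1.428571+-0.612245=-0.6122
k=3 load: inc=-0.612245, refl=-0.612245·-1.000000=0.6122; V=0.000000+-0.612245+0.612245=0.0000
k=4 src: inc=0.612245, refl=0.612245·0.428571=0.2624; V=-0.612245+0.612245+0.262391=0.2624
k=5 load: inc=0.262391, refl=0.262391·-1.000000=-0.2624; V=0.000000+0.262391+-0.262391=0.0000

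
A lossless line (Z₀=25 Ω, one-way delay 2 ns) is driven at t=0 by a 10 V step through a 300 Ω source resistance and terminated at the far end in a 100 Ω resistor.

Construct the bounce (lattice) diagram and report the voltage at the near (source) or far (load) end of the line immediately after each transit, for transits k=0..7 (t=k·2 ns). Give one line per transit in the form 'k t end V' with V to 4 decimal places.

0 0 source 0.7692
1 2 load 1.2308
2 4 source 1.6213
3 6 load 1.8556
4 8 source 2.0539
5 10 load 2.1729
6 12 source 2.2735
7 14 load 2.3339

Γ_L=0.600000, Γ_S=0.846154; launch V₁=10·25/325=0.769231
k=0 src: V=0.7692
k=1 load: inc=0.769231, refl=0.769231·0.600000=0.4615; V=0.000000+0.769231+0.461538=1.2308
k=2 src: inc=0.461538, refl=0.461538·0.846154=0.3905; V=0.769231+0.461538+0.390533=1.6213
k=3 load: inc=0.390533, refl=0.390533·0.600000=0.2343; V=1.230769+0.390533+0.234320=1.8556
k=4 src: inc=0.234320, refl=0.234320·0.846154=0.1983; V=1.621302+0.234320+0.198270=2.0539
k=5 load: inc=0.198270, refl=0.198270·0.600000=0.1190; V=1.855621+0.198270+0.118962=2.1729
k=6 src: inc=0.118962, refl=0.118962·0.846154=0.1007; V=2.053892+0.118962+0.100660=2.2735
k=7 load: inc=0.100660, refl=0.100660·0.600000=0.0604; V=2.172854+0.100660+0.060396=2.3339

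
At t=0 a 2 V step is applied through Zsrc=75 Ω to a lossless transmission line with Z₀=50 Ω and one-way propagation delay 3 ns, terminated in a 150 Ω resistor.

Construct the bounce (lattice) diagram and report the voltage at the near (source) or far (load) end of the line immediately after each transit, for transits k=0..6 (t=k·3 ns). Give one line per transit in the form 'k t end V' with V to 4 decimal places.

0 0 source 0.8000
1 3 load 1.2000
2 6 source 1.2800
3 9 load 1.3200
4 12 source 1.3280
5 15 load 1.3320
6 18 source 1.3328

Γ_L=0.500000, Γ_S=0.200000; launch V₁=2·50/125=0.800000
k=0 src: V=0.8000
k=1 load: inc=0.800000, refl=0.800000·0.500000=0.4000; V=0.000000+0.800000+0.400000=1.2000
k=2 src: inc=0.400000, refl=0.400000·0.200000=0.0800; V=0.800000+0.400000+0.080000=1.2800
k=3 load: inc=0.080000, refl=0.080000·0.500000=0.0400; V=1.200000+0.080000+0.040000=1.3200
k=4 src: inc=0.040000, refl=0.040000·0.200000=0.0080; V=1.280000+0.040000+0.008000=1.3280
k=5 load: inc=0.008000, refl=0.008000·0.500000=0.0040; V=1.320000+0.008000+0.004000=1.3320
k=6 src: inc=0.004000, refl=0.004000·0.200000=0.0008; V=1.328000+0.004000+0.000800=1.3328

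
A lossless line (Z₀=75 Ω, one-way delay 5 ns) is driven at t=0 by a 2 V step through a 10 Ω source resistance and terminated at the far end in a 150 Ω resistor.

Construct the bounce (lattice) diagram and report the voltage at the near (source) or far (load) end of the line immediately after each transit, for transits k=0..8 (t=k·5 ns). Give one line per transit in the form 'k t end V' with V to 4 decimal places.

Γ_L=0.333333, Γ_S=-0.764706; launch V₁=2·75/85=1.764706
k=0 src: V=1.7647
k=1 load: inc=1.764706, refl=1.764706·0.333333=0.5882; V=0.000000+1.764706+0.588235=2.3529
k=2 src: inc=0.588235, refl=0.588235·-0.764706=-0.4498; V=1.764706+0.588235+-0.449827=1.9031
k=3 load: inc=-0.449827, refl=-0.449827·0.333333=-0.1499; V=2.352941+-0.449827+-0.149942=1.7532
k=4 src: inc=-0.149942, refl=-0.149942·-0.764706=0.1147; V=1.903114+-0.149942+0.114662=1.8678
k=5 load: inc=0.114662, refl=0.114662·0.333333=0.0382; V=1.753172+0.114662+0.038221=1.9061
k=6 src: inc=0.038221, refl=0.038221·-0.764706=-0.0292; V=1.867834+0.038221+-0.029228=1.8768
k=7 load: inc=-0.029228, refl=-0.029228·0.333333=-0.0097; V=1.906054+-0.029228+-0.009743=1.8671
k=8 src: inc=-0.009743, refl=-0.009743·-0.764706=0.0075; V=1.876827+-0.009743+0.007450=1.8745

0 0 source 1.7647
1 5 load 2.3529
2 10 source 1.9031
3 15 load 1.7532
4 20 source 1.8678
5 25 load 1.9061
6 30 source 1.8768
7 35 load 1.8671
8 40 source 1.8745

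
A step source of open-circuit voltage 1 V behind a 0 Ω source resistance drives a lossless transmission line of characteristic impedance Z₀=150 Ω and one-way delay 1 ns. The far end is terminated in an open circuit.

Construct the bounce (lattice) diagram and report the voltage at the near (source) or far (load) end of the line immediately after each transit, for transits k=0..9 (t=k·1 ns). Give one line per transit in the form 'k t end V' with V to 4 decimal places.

Γ_L=1.000000, Γ_S=-1.000000; launch V₁=1·150/150=1.000000
k=0 src: V=1.0000
k=1 load: inc=1.000000, refl=1.000000·1.000000=1.0000; V=0.000000+1.000000+1.000000=2.0000
k=2 src: inc=1.000000, refl=1.000000·-1.000000=-1.0000; V=1.000000+1.000000+-1.000000=1.0000
k=3 load: inc=-1.000000, refl=-1.000000·1.000000=-1.0000; V=2.000000+-1.000000+-1.000000=0.0000
k=4 src: inc=-1.000000, refl=-1.000000·-1.000000=1.0000; V=1.000000+-1.000000+1.000000=1.0000
k=5 load: inc=1.000000, refl=1.000000·1.000000=1.0000; V=0.000000+1.000000+1.000000=2.0000
k=6 src: inc=1.000000, refl=1.000000·-1.000000=-1.0000; V=1.000000+1.000000+-1.000000=1.0000
k=7 load: inc=-1.000000, refl=-1.000000·1.000000=-1.0000; V=2.000000+-1.000000+-1.000000=0.0000
k=8 src: inc=-1.000000, refl=-1.000000·-1.000000=1.0000; V=1.000000+-1.000000+1.000000=1.0000
k=9 load: inc=1.000000, refl=1.000000·1.000000=1.0000; V=0.000000+1.000000+1.000000=2.0000

0 0 source 1.0000
1 1 load 2.0000
2 2 source 1.0000
3 3 load 0.0000
4 4 source 1.0000
5 5 load 2.0000
6 6 source 1.0000
7 7 load 0.0000
8 8 source 1.0000
9 9 load 2.0000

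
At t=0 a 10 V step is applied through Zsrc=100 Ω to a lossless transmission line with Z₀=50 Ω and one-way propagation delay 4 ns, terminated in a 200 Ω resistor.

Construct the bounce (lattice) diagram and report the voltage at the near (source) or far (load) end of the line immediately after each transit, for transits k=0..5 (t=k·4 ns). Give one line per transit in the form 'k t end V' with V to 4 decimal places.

Γ_L=0.600000, Γ_S=0.333333; launch V₁=10·50/150=3.333333
k=0 src: V=3.3333
k=1 load: inc=3.333333, refl=3.333333·0.600000=2.0000; V=0.000000+3.333333+2.000000=5.3333
k=2 src: inc=2.000000, refl=2.000000·0.333333=0.6667; V=3.333333+2.000000+0.666667=6.0000
k=3 load: inc=0.666667, refl=0.666667·0.600000=0.4000; V=5.333333+0.666667+0.400000=6.4000
k=4 src: inc=0.400000, refl=0.400000·0.333333=0.1333; V=6.000000+0.400000+0.133333=6.5333
k=5 load: inc=0.133333, refl=0.133333·0.600000=0.0800; V=6.400000+0.133333+0.080000=6.6133

0 0 source 3.3333
1 4 load 5.3333
2 8 source 6.0000
3 12 load 6.4000
4 16 source 6.5333
5 20 load 6.6133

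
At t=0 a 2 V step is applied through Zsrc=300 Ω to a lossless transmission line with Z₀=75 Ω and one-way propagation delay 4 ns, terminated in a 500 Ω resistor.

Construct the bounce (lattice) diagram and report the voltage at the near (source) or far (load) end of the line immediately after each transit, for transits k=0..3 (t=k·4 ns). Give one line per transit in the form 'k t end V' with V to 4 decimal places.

0 0 source 0.4000
1 4 load 0.6957
2 8 source 0.8730
3 12 load 1.0042

Γ_L=0.739130, Γ_S=0.600000; launch V₁=2·75/375=0.400000
k=0 src: V=0.4000
k=1 load: inc=0.400000, refl=0.400000·0.739130=0.2957; V=0.000000+0.400000+0.295652=0.6957
k=2 src: inc=0.295652, refl=0.295652·0.600000=0.1774; V=0.400000+0.295652+0.177391=0.8730
k=3 load: inc=0.177391, refl=0.177391·0.739130=0.1311; V=0.695652+0.177391+0.131115=1.0042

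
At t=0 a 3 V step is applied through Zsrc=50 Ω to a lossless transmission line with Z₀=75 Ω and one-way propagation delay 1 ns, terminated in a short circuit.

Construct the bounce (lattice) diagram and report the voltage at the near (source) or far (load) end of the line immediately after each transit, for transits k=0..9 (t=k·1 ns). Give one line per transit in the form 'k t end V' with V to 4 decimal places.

Γ_L=-1.000000, Γ_S=-0.200000; launch V₁=3·75/125=1.800000
k=0 src: V=1.8000
k=1 load: inc=1.800000, refl=1.800000·-1.000000=-1.8000; V=0.000000+1.800000+-1.800000=0.0000
k=2 src: inc=-1.800000, refl=-1.800000·-0.200000=0.3600; V=1.800000+-1.800000+0.360000=0.3600
k=3 load: inc=0.360000, refl=0.360000·-1.000000=-0.3600; V=0.000000+0.360000+-0.360000=0.0000
k=4 src: inc=-0.360000, refl=-0.360000·-0.200000=0.0720; V=0.360000+-0.360000+0.072000=0.0720
k=5 load: inc=0.072000, refl=0.072000·-1.000000=-0.0720; V=0.000000+0.072000+-0.072000=0.0000
k=6 src: inc=-0.072000, refl=-0.072000·-0.200000=0.0144; V=0.072000+-0.072000+0.014400=0.0144
k=7 load: inc=0.014400, refl=0.014400·-1.000000=-0.0144; V=0.000000+0.014400+-0.014400=0.0000
k=8 src: inc=-0.014400, refl=-0.014400·-0.200000=0.0029; V=0.014400+-0.014400+0.002880=0.0029
k=9 load: inc=0.002880, refl=0.002880·-1.000000=-0.0029; V=0.000000+0.002880+-0.002880=0.0000

0 0 source 1.8000
1 1 load 0.0000
2 2 source 0.3600
3 3 load 0.0000
4 4 source 0.0720
5 5 load 0.0000
6 6 source 0.0144
7 7 load 0.0000
8 8 source 0.0029
9 9 load 0.0000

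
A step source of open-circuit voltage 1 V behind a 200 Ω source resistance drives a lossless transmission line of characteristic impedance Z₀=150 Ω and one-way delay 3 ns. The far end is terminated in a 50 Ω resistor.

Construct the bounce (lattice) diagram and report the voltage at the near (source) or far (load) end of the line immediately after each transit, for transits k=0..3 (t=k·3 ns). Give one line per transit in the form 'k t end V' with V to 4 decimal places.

0 0 source 0.4286
1 3 load 0.2143
2 6 source 0.1837
3 9 load 0.1990

Γ_L=-0.500000, Γ_S=0.142857; launch V₁=1·150/350=0.428571
k=0 src: V=0.4286
k=1 load: inc=0.428571, refl=0.428571·-0.500000=-0.2143; V=0.000000+0.428571+-0.214286=0.2143
k=2 src: inc=-0.214286, refl=-0.214286·0.142857=-0.0306; V=0.428571+-0.214286+-0.030612=0.1837
k=3 load: inc=-0.030612, refl=-0.030612·-0.500000=0.0153; V=0.214286+-0.030612+0.015306=0.1990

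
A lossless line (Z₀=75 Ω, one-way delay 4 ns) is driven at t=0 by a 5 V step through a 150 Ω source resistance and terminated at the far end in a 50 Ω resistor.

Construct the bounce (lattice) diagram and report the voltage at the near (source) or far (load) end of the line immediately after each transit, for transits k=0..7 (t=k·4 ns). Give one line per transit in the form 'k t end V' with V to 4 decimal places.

0 0 source 1.6667
1 4 load 1.3333
2 8 source 1.2222
3 12 load 1.2444
4 16 source 1.2519
5 20 load 1.2504
6 24 source 1.2499
7 28 load 1.2500

Γ_L=-0.200000, Γ_S=0.333333; launch V₁=5·75/225=1.666667
k=0 src: V=1.6667
k=1 load: inc=1.666667, refl=1.666667·-0.200000=-0.3333; V=0.000000+1.666667+-0.333333=1.3333
k=2 src: inc=-0.333333, refl=-0.333333·0.333333=-0.1111; V=1.666667+-0.333333+-0.111111=1.2222
k=3 load: inc=-0.111111, refl=-0.111111·-0.200000=0.0222; V=1.333333+-0.111111+0.022222=1.2444
k=4 src: inc=0.022222, refl=0.022222·0.333333=0.0074; V=1.222222+0.022222+0.007407=1.2519
k=5 load: inc=0.007407, refl=0.007407·-0.200000=-0.0015; V=1.244444+0.007407+-0.001481=1.2504
k=6 src: inc=-0.001481, refl=-0.001481·0.333333=-0.0005; V=1.251852+-0.001481+-0.000494=1.2499
k=7 load: inc=-0.000494, refl=-0.000494·-0.200000=0.0001; V=1.250370+-0.000494+0.000099=1.2500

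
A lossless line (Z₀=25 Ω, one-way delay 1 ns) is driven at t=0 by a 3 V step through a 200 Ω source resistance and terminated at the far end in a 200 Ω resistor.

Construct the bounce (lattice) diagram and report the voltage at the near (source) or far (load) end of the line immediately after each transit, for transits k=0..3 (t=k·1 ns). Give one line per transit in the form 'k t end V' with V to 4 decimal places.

0 0 source 0.3333
1 1 load 0.5926
2 2 source 0.7942
3 3 load 0.9511

Γ_L=0.777778, Γ_S=0.777778; launch V₁=3·25/225=0.333333
k=0 src: V=0.3333
k=1 load: inc=0.333333, refl=0.333333·0.777778=0.2593; V=0.000000+0.333333+0.259259=0.5926
k=2 src: inc=0.259259, refl=0.259259·0.777778=0.2016; V=0.333333+0.259259+0.201646=0.7942
k=3 load: inc=0.201646, refl=0.201646·0.777778=0.1568; V=0.592593+0.201646+0.156836=0.9511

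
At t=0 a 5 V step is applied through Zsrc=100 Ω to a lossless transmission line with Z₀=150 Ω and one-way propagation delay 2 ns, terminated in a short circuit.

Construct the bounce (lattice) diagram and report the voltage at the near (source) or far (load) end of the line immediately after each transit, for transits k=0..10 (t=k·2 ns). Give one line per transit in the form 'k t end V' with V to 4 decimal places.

0 0 source 3.0000
1 2 load 0.0000
2 4 source 0.6000
3 6 load 0.0000
4 8 source 0.1200
5 10 load 0.0000
6 12 source 0.0240
7 14 load 0.0000
8 16 source 0.0048
9 18 load 0.0000
10 20 source 0.0010

Γ_L=-1.000000, Γ_S=-0.200000; launch V₁=5·150/250=3.000000
k=0 src: V=3.0000
k=1 load: inc=3.000000, refl=3.000000·-1.000000=-3.0000; V=0.000000+3.000000+-3.000000=0.0000
k=2 src: inc=-3.000000, refl=-3.000000·-0.200000=0.6000; V=3.000000+-3.000000+0.600000=0.6000
k=3 load: inc=0.600000, refl=0.600000·-1.000000=-0.6000; V=0.000000+0.600000+-0.600000=0.0000
k=4 src: inc=-0.600000, refl=-0.600000·-0.200000=0.1200; V=0.600000+-0.600000+0.120000=0.1200
k=5 load: inc=0.120000, refl=0.120000·-1.000000=-0.1200; V=0.000000+0.120000+-0.120000=0.0000
k=6 src: inc=-0.120000, refl=-0.120000·-0.200000=0.0240; V=0.120000+-0.120000+0.024000=0.0240
k=7 load: inc=0.024000, refl=0.024000·-1.000000=-0.0240; V=0.000000+0.024000+-0.024000=0.0000
k=8 src: inc=-0.024000, refl=-0.024000·-0.200000=0.0048; V=0.024000+-0.024000+0.004800=0.0048
k=9 load: inc=0.004800, refl=0.004800·-1.000000=-0.0048; V=0.000000+0.004800+-0.004800=0.0000
k=10 src: inc=-0.004800, refl=-0.004800·-0.200000=0.0010; V=0.004800+-0.004800+0.000960=0.0010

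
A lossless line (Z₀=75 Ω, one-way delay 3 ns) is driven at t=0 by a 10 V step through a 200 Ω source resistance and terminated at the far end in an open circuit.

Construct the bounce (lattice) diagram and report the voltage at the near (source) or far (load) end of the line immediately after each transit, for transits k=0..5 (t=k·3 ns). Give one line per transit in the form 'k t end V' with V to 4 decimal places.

0 0 source 2.7273
1 3 load 5.4545
2 6 source 6.6942
3 9 load 7.9339
4 12 source 8.4974
5 15 load 9.0609

Γ_L=1.000000, Γ_S=0.454545; launch V₁=10·75/275=2.727273
k=0 src: V=2.7273
k=1 load: inc=2.727273, refl=2.727273·1.000000=2.7273; V=0.000000+2.727273+2.727273=5.4545
k=2 src: inc=2.727273, refl=2.727273·0.454545=1.2397; V=2.727273+2.727273+1.239669=6.6942
k=3 load: inc=1.239669, refl=1.239669·1.000000=1.2397; V=5.454545+1.239669+1.239669=7.9339
k=4 src: inc=1.239669, refl=1.239669·0.454545=0.5635; V=6.694215+1.239669+0.563486=8.4974
k=5 load: inc=0.563486, refl=0.563486·1.000000=0.5635; V=7.933884+0.563486+0.563486=9.0609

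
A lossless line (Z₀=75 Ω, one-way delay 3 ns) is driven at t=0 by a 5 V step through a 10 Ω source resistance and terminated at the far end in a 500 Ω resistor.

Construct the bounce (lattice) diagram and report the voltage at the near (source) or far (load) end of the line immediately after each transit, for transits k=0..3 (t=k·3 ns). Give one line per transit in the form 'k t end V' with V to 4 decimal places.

Γ_L=0.739130, Γ_S=-0.764706; launch V₁=5·75/85=4.411765
k=0 src: V=4.4118
k=1 load: inc=4.411765, refl=4.411765·0.739130=3.2609; V=0.000000+4.411765+3.260870=7.6726
k=2 src: inc=3.260870, refl=3.260870·-0.764706=-2.4936; V=4.411765+3.260870+-2.493606=5.1790
k=3 load: inc=-2.493606, refl=-2.493606·0.739130=-1.8431; V=7.672634+-2.493606+-1.843100=3.3359

0 0 source 4.4118
1 3 load 7.6726
2 6 source 5.1790
3 9 load 3.3359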